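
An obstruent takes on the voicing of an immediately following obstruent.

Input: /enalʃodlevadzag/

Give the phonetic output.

[enalʃodlevadzag]

no segment meets the rule's conditions; no change.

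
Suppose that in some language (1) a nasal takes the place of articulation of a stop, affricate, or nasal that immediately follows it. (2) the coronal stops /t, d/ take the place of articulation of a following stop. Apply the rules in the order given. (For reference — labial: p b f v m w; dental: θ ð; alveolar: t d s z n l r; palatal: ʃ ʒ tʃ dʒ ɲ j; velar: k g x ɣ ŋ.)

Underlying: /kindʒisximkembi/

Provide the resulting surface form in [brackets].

Rule 1: /n/ before /dʒ/ (palatal) → [ɲ]
Rule 1: /m/ before /k/ (velar) → [ŋ]
After rule 1: kiɲdʒisxiŋkembi
Rule 2: no segment meets the rule's conditions; no change.

[kiɲdʒisxiŋkembi]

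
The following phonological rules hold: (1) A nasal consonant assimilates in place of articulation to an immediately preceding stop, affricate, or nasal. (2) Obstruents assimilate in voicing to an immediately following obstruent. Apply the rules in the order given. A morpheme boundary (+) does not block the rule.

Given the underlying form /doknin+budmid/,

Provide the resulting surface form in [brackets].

Rule 1: /n/ after /k/ (velar) → [ŋ]
Rule 1: /m/ after /d/ (alveolar) → [n]
After rule 1: dokŋin+budnid
Rule 2: no segment meets the rule's conditions; no change.

[dokŋin+budnid]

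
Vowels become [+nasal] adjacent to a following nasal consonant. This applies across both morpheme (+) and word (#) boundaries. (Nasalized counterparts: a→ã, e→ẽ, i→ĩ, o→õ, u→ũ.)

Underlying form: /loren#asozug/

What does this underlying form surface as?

/e/ before nasal /n/ → [ẽ]

[lorẽn#asozug]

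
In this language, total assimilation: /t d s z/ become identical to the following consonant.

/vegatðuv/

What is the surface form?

[vegaððuv]

/t/ before /ð/ → [ð] (total assimilation)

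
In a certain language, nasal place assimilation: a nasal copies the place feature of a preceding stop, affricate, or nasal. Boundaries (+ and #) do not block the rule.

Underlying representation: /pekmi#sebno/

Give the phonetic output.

[pekŋi#sebmo]

/m/ after /k/ (velar) → [ŋ]
/n/ after /b/ (labial) → [m]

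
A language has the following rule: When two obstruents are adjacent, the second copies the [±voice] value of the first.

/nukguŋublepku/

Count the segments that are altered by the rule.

1

/g/ after /k/ (voiceless) → [k]
1 segment changes.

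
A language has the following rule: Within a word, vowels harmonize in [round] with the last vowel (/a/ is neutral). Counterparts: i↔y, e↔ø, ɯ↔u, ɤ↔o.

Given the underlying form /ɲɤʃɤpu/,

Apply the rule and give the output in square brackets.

/ɤ/ harmonizes with /u/ ([+round]) → [o]
/ɤ/ harmonizes with /u/ ([+round]) → [o]

[ɲoʃopu]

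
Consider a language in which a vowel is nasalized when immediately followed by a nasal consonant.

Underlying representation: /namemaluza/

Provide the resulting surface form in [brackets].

[nãmẽmaluza]

/a/ before nasal /m/ → [ã]
/e/ before nasal /m/ → [ẽ]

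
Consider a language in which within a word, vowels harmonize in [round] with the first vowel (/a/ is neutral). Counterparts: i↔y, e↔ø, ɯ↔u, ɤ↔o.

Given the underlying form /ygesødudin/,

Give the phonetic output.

[ygøsødudyn]

/e/ harmonizes with /y/ ([+round]) → [ø]
/i/ harmonizes with /y/ ([+round]) → [y]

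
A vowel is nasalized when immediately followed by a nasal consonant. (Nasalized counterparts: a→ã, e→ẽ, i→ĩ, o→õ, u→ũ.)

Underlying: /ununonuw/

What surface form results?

[ũnũnõnuw]

/u/ before nasal /n/ → [ũ]
/u/ before nasal /n/ → [ũ]
/o/ before nasal /n/ → [õ]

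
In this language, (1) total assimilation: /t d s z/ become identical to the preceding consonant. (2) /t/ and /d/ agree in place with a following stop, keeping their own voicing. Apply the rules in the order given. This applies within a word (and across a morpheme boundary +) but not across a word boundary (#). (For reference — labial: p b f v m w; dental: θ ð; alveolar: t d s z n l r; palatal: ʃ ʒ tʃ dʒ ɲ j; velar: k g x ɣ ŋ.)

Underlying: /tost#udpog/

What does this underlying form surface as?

[toss#ubpog]

Rule 1: /t/ after /s/ → [s] (total assimilation)
After rule 1: toss#udpog
Rule 2: /d/ before /p/ (labial) → [b]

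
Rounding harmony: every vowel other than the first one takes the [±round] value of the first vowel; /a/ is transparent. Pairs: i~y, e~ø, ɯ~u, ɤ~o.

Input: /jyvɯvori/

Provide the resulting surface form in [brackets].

[jyvuvory]

/ɯ/ harmonizes with /y/ ([+round]) → [u]
/i/ harmonizes with /y/ ([+round]) → [y]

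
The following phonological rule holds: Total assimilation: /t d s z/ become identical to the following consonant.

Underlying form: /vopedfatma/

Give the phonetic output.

[vopeffamma]

/d/ before /f/ → [f] (total assimilation)
/t/ before /m/ → [m] (total assimilation)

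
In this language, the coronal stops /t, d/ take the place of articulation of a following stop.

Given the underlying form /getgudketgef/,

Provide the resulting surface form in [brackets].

[gekgugkekgef]

/t/ before /g/ (velar) → [k]
/d/ before /k/ (velar) → [g]
/t/ before /g/ (velar) → [k]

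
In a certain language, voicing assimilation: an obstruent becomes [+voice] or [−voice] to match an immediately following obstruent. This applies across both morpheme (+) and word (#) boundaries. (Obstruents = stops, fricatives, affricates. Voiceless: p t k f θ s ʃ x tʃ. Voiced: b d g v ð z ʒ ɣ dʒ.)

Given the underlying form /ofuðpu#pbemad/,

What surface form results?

/ð/ before /p/ (voiceless) → [θ]
/p/ before /b/ (voiced) → [b]

[ofuθpu#bbemad]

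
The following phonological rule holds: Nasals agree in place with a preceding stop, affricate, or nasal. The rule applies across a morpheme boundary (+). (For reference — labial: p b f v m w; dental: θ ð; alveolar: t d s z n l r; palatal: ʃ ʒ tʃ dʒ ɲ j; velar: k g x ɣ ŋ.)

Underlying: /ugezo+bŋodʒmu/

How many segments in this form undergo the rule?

2

/ŋ/ after /b/ (labial) → [m]
/m/ after /dʒ/ (palatal) → [ɲ]
2 segments change.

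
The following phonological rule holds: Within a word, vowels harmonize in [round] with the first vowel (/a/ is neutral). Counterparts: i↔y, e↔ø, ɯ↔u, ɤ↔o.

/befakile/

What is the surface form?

[befakile]

no segment meets the rule's conditions; no change.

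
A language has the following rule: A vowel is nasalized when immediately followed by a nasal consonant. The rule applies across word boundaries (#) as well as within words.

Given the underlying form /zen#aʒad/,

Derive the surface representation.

/e/ before nasal /n/ → [ẽ]

[zẽn#aʒad]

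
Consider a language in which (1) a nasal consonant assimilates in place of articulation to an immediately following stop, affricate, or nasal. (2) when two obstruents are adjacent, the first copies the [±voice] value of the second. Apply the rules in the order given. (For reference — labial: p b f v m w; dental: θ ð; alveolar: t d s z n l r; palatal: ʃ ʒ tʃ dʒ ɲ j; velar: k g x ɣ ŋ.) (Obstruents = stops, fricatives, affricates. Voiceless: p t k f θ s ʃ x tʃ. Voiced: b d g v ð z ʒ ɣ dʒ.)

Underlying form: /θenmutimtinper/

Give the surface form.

Rule 1: /n/ before /m/ (labial) → [m]
Rule 1: /m/ before /t/ (alveolar) → [n]
Rule 1: /n/ before /p/ (labial) → [m]
After rule 1: θemmutintimper
Rule 2: no segment meets the rule's conditions; no change.

[θemmutintimper]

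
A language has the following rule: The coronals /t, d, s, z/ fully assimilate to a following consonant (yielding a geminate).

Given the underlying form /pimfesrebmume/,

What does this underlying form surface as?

/s/ before /r/ → [r] (total assimilation)

[pimferrebmume]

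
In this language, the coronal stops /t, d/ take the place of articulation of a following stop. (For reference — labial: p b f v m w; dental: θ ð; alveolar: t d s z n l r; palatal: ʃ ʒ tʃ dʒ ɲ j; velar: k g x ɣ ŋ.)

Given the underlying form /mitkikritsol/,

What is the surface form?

/t/ before /k/ (velar) → [k]

[mikkikritsol]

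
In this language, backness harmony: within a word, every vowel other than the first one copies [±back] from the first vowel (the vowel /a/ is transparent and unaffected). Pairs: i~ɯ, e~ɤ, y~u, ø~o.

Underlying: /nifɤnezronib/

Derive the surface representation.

/ɤ/ harmonizes with /i/ ([-back]) → [e]
/o/ harmonizes with /i/ ([-back]) → [ø]

[nifenezrønib]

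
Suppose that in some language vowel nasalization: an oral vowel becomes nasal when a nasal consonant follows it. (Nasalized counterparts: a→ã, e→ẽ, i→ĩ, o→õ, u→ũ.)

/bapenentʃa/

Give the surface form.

/e/ before nasal /n/ → [ẽ]
/e/ before nasal /n/ → [ẽ]

[bapẽnẽntʃa]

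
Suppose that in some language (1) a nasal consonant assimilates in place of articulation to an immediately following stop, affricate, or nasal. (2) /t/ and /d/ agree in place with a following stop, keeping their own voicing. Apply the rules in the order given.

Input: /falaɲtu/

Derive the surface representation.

Rule 1: /ɲ/ before /t/ (alveolar) → [n]
After rule 1: falantu
Rule 2: no segment meets the rule's conditions; no change.

[falantu]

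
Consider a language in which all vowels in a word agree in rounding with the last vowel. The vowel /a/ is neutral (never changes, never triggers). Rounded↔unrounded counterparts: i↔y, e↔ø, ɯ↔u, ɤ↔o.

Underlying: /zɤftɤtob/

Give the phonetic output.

[zoftotob]

/ɤ/ harmonizes with /o/ ([+round]) → [o]
/ɤ/ harmonizes with /o/ ([+round]) → [o]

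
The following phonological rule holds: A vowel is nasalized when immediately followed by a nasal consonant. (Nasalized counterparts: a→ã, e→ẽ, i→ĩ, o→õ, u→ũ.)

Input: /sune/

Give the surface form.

/u/ before nasal /n/ → [ũ]

[sũne]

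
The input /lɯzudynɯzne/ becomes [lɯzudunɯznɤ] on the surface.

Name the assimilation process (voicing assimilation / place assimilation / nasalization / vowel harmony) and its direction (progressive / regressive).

vowel harmony, progressive

/y/→[u] /e/→[ɤ].
Vowels agree with the first vowel, so the harmony is progressive.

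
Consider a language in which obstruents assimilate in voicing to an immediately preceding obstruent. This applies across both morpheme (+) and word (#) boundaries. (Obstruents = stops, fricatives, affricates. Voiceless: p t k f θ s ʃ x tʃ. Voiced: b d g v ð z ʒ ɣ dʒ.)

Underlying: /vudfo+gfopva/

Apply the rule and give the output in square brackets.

[vudvo+gvopfa]

/f/ after /d/ (voiced) → [v]
/f/ after /g/ (voiced) → [v]
/v/ after /p/ (voiceless) → [f]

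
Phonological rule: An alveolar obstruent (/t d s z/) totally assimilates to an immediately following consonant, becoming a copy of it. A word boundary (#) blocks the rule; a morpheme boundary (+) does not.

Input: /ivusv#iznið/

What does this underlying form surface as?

/s/ before /v/ → [v] (total assimilation)
/z/ before /n/ → [n] (total assimilation)

[ivuvv#innið]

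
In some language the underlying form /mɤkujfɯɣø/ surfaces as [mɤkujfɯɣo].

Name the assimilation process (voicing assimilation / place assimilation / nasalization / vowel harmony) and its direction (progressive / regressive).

/ø/→[o].
Vowels agree with the first vowel, so the harmony is progressive.

vowel harmony, progressive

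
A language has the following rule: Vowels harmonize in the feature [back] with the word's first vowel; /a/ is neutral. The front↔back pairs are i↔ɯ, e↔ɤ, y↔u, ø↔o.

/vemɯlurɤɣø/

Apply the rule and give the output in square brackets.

/ɯ/ harmonizes with /e/ ([-back]) → [i]
/u/ harmonizes with /e/ ([-back]) → [y]
/ɤ/ harmonizes with /e/ ([-back]) → [e]

[vemilyreɣø]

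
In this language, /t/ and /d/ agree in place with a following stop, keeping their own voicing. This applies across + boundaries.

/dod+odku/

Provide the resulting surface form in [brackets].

[dod+ogku]

/d/ before /k/ (velar) → [g]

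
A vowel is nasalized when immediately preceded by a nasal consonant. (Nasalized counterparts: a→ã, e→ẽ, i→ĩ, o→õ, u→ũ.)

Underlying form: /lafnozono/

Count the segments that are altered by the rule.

/o/ after nasal /n/ → [õ]
/o/ after nasal /n/ → [õ]
2 segments change.

2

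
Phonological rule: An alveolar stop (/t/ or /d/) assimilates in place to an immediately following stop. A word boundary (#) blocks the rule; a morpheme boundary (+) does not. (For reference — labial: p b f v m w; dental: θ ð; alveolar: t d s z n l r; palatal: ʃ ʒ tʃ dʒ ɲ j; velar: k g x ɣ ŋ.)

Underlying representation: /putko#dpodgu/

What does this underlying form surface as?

/t/ before /k/ (velar) → [k]
/d/ before /p/ (labial) → [b]
/d/ before /g/ (velar) → [g]

[pukko#bpoggu]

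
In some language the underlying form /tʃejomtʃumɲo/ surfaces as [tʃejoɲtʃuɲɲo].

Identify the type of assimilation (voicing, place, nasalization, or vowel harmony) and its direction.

place assimilation, regressive

/m/→[ɲ] /m/→[ɲ].
Each target copies a feature from the following segment, so the direction is regressive.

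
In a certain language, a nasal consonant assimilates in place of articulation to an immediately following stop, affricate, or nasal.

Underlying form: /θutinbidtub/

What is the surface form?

[θutimbidtub]

/n/ before /b/ (labial) → [m]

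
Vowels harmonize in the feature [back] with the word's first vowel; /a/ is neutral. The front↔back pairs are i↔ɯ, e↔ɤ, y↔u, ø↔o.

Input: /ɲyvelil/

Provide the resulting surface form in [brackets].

[ɲyvelil]

no segment meets the rule's conditions; no change.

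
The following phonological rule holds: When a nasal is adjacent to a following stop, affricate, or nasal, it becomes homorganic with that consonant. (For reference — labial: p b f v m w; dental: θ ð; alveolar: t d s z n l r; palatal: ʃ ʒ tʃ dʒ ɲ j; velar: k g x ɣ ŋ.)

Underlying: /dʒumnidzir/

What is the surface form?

/m/ before /n/ (alveolar) → [n]

[dʒunnidzir]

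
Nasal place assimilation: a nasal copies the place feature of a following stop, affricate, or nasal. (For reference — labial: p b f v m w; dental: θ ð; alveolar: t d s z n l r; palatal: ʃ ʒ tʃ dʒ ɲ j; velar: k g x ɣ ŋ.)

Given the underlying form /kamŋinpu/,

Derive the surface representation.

[kaŋŋimpu]

/m/ before /ŋ/ (velar) → [ŋ]
/n/ before /p/ (labial) → [m]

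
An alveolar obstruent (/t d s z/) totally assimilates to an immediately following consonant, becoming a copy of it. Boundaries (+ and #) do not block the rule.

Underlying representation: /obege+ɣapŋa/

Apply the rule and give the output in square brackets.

[obege+ɣapŋa]

no segment meets the rule's conditions; no change.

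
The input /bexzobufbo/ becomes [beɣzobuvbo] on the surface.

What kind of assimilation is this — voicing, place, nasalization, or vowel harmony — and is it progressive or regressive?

voicing assimilation, regressive

/x/→[ɣ] /f/→[v].
Each target copies a feature from the following segment, so the direction is regressive.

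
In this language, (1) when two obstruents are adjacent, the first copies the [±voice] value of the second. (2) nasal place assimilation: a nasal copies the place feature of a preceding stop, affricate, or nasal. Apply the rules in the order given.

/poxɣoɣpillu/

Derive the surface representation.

[poɣɣoxpillu]

Rule 1: /x/ before /ɣ/ (voiced) → [ɣ]
Rule 1: /ɣ/ before /p/ (voiceless) → [x]
After rule 1: poɣɣoxpillu
Rule 2: no segment meets the rule's conditions; no change.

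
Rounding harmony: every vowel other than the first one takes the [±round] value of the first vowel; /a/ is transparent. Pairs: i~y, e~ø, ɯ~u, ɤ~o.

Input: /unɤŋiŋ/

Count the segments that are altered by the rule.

/ɤ/ harmonizes with /u/ ([+round]) → [o]
/i/ harmonizes with /u/ ([+round]) → [y]
2 segments change.

2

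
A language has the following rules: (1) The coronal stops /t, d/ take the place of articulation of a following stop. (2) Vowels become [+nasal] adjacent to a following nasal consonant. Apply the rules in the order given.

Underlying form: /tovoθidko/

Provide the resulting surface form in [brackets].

Rule 1: /d/ before /k/ (velar) → [g]
After rule 1: tovoθigko
Rule 2: no segment meets the rule's conditions; no change.

[tovoθigko]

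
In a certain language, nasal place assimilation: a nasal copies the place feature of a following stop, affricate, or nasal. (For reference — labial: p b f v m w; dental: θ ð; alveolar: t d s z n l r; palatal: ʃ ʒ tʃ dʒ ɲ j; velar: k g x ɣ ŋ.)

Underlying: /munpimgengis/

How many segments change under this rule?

/n/ before /p/ (labial) → [m]
/m/ before /g/ (velar) → [ŋ]
/n/ before /g/ (velar) → [ŋ]
3 segments change.

3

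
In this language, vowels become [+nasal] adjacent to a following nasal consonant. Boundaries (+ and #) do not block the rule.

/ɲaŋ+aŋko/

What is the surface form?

[ɲãŋ+ãŋko]

/a/ before nasal /ŋ/ → [ã]
/a/ before nasal /ŋ/ → [ã]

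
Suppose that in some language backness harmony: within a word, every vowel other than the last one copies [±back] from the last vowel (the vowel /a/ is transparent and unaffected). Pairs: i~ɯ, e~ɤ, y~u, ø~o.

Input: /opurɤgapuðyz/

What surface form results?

/o/ harmonizes with /y/ ([-back]) → [ø]
/u/ harmonizes with /y/ ([-back]) → [y]
/ɤ/ harmonizes with /y/ ([-back]) → [e]
/u/ harmonizes with /y/ ([-back]) → [y]

[øpyregapyðyz]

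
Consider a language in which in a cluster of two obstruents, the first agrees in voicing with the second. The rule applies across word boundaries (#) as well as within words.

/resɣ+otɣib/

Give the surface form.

/s/ before /ɣ/ (voiced) → [z]
/t/ before /ɣ/ (voiced) → [d]

[rezɣ+odɣib]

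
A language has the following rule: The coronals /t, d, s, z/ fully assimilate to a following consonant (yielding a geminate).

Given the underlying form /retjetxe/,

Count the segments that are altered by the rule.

2

/t/ before /j/ → [j] (total assimilation)
/t/ before /x/ → [x] (total assimilation)
2 segments change.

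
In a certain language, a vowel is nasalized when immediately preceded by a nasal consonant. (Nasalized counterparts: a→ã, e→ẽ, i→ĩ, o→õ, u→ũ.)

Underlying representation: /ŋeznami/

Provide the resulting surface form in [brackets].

[ŋẽznãmĩ]

/e/ after nasal /ŋ/ → [ẽ]
/a/ after nasal /n/ → [ã]
/i/ after nasal /m/ → [ĩ]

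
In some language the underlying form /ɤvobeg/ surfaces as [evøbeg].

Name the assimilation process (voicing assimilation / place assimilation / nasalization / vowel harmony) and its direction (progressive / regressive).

/ɤ/→[e] /o/→[ø].
Vowels agree with the last vowel, so the harmony is regressive.

vowel harmony, regressive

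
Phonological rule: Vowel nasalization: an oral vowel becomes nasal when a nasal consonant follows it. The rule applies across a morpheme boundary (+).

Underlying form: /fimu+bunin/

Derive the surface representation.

/i/ before nasal /m/ → [ĩ]
/u/ before nasal /n/ → [ũ]
/i/ before nasal /n/ → [ĩ]

[fĩmu+bũnĩn]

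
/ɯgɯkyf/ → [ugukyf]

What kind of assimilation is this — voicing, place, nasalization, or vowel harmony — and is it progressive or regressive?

vowel harmony, regressive

/ɯ/→[u] /ɯ/→[u].
Vowels agree with the last vowel, so the harmony is regressive.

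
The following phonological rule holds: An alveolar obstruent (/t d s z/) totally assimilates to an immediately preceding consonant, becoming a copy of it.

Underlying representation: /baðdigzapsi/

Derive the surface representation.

/d/ after /ð/ → [ð] (total assimilation)
/z/ after /g/ → [g] (total assimilation)
/s/ after /p/ → [p] (total assimilation)

[baððiggappi]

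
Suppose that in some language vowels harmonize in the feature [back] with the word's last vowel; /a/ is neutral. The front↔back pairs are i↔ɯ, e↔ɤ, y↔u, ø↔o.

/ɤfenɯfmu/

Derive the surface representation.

[ɤfɤnɯfmu]

/e/ harmonizes with /u/ ([+back]) → [ɤ]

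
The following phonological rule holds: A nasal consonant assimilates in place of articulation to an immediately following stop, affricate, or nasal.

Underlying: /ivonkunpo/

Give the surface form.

[ivoŋkumpo]

/n/ before /k/ (velar) → [ŋ]
/n/ before /p/ (labial) → [m]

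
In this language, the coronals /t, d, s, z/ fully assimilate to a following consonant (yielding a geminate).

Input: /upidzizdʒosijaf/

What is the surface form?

[upizzidʒdʒosijaf]

/d/ before /z/ → [z] (total assimilation)
/z/ before /dʒ/ → [dʒ] (total assimilation)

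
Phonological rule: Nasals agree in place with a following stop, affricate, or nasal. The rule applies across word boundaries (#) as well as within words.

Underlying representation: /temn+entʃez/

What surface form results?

/m/ before /n/ (alveolar) → [n]
/n/ before /tʃ/ (palatal) → [ɲ]

[tenn+eɲtʃez]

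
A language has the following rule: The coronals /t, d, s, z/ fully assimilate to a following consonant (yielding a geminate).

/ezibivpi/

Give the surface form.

no segment meets the rule's conditions; no change.

[ezibivpi]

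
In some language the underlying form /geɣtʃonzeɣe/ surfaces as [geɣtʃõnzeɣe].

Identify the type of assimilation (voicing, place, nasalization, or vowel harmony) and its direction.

nasalization, regressive

/o/→[õ].
Each target copies a feature from the following segment, so the direction is regressive.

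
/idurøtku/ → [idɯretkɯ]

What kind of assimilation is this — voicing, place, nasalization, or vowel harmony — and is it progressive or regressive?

vowel harmony, progressive

/u/→[ɯ] /ø/→[e] /u/→[ɯ].
Vowels agree with the first vowel, so the harmony is progressive.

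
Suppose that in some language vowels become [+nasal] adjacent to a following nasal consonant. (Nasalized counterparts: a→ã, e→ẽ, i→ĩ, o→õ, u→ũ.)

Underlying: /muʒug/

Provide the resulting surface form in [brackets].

[muʒug]

no segment meets the rule's conditions; no change.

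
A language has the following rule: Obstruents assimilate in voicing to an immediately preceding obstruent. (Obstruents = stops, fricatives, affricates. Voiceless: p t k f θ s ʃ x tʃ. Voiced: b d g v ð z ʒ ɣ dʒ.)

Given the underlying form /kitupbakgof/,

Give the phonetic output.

/b/ after /p/ (voiceless) → [p]
/g/ after /k/ (voiceless) → [k]

[kituppakkof]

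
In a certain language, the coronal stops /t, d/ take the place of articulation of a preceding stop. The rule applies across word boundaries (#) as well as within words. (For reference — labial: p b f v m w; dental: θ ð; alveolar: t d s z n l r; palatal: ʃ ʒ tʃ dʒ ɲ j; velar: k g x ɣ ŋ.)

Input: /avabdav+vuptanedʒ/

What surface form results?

[avabbav+vuppanedʒ]

/d/ after /b/ (labial) → [b]
/t/ after /p/ (labial) → [p]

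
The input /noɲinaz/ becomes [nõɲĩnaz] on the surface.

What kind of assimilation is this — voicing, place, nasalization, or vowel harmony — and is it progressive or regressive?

/o/→[õ] /i/→[ĩ].
Each target copies a feature from the following segment, so the direction is regressive.

nasalization, regressive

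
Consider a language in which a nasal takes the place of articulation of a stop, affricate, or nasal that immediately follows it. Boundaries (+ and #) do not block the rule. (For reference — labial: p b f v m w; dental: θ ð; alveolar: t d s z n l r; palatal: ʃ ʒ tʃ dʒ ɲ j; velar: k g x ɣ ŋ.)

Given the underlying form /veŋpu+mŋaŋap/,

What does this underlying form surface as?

/ŋ/ before /p/ (labial) → [m]
/m/ before /ŋ/ (velar) → [ŋ]

[vempu+ŋŋaŋap]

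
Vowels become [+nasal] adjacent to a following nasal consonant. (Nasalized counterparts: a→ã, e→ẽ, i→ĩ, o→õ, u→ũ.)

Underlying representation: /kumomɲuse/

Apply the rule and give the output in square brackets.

[kũmõmɲuse]

/u/ before nasal /m/ → [ũ]
/o/ before nasal /m/ → [õ]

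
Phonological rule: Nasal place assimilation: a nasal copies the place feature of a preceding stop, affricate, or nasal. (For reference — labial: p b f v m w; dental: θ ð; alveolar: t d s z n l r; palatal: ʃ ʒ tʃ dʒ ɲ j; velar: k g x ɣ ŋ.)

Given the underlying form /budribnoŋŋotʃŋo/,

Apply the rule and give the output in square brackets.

[budribmoŋŋotʃɲo]

/n/ after /b/ (labial) → [m]
/ŋ/ after /tʃ/ (palatal) → [ɲ]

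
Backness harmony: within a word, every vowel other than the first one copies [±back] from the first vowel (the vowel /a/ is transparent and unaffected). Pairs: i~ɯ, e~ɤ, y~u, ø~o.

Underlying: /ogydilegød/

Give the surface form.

[ogudɯlɤgod]

/y/ harmonizes with /o/ ([+back]) → [u]
/i/ harmonizes with /o/ ([+back]) → [ɯ]
/e/ harmonizes with /o/ ([+back]) → [ɤ]
/ø/ harmonizes with /o/ ([+back]) → [o]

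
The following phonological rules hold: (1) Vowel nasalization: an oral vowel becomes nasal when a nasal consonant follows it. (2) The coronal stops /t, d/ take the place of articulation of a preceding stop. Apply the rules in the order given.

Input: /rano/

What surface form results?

Rule 1: /a/ before nasal /n/ → [ã]
After rule 1: rãno
Rule 2: no segment meets the rule's conditions; no change.

[rãno]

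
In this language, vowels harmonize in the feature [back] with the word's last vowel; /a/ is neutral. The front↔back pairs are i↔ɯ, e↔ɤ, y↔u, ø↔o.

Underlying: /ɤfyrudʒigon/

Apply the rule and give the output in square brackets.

[ɤfurudʒɯgon]

/y/ harmonizes with /o/ ([+back]) → [u]
/i/ harmonizes with /o/ ([+back]) → [ɯ]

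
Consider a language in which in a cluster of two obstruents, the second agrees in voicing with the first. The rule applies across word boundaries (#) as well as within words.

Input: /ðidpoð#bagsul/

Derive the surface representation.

[ðidboð#bagzul]

/p/ after /d/ (voiced) → [b]
/s/ after /g/ (voiced) → [z]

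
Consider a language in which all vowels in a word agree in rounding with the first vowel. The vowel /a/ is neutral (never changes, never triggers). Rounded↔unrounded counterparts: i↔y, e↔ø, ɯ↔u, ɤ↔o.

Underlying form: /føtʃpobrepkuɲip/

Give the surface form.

[føtʃpobrøpkuɲyp]

/e/ harmonizes with /ø/ ([+round]) → [ø]
/i/ harmonizes with /ø/ ([+round]) → [y]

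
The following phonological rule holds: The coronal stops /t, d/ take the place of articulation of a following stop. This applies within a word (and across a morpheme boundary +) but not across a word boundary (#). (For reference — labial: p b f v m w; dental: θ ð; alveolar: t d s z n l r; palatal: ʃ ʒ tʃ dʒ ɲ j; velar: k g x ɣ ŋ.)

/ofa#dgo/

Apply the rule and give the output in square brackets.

/d/ before /g/ (velar) → [g]

[ofa#ggo]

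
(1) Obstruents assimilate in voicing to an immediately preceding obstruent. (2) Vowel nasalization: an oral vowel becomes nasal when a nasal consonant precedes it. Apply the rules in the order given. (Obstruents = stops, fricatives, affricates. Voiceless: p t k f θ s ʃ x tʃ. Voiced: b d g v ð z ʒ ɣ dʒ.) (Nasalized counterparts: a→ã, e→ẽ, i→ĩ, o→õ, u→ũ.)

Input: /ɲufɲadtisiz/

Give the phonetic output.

Rule 1: /t/ after /d/ (voiced) → [d]
After rule 1: ɲufɲaddisiz
Rule 2: /u/ after nasal /ɲ/ → [ũ]
Rule 2: /a/ after nasal /ɲ/ → [ã]

[ɲũfɲãddisiz]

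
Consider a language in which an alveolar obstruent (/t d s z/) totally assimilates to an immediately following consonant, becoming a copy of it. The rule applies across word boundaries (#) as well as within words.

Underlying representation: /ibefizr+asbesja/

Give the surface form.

[ibefirr+abbejja]

/z/ before /r/ → [r] (total assimilation)
/s/ before /b/ → [b] (total assimilation)
/s/ before /j/ → [j] (total assimilation)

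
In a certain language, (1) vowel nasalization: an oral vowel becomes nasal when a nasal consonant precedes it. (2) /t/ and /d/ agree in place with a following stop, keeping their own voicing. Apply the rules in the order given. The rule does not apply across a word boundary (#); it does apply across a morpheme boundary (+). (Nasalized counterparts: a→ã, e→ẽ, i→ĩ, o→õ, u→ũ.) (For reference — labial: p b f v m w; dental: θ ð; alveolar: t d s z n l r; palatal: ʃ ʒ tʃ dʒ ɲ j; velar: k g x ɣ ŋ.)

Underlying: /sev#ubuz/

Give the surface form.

Rule 1: no segment meets the rule's conditions; no change.
After rule 1: sev#ubuz
Rule 2: no segment meets the rule's conditions; no change.

[sev#ubuz]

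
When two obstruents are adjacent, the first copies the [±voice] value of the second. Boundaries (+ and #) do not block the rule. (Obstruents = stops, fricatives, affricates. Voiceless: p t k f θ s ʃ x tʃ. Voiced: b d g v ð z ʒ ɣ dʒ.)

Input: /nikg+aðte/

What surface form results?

[nigg+aθte]

/k/ before /g/ (voiced) → [g]
/ð/ before /t/ (voiceless) → [θ]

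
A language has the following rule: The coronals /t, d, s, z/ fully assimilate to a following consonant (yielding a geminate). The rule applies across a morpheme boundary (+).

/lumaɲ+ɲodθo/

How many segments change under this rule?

/d/ before /θ/ → [θ] (total assimilation)
1 segment changes.

1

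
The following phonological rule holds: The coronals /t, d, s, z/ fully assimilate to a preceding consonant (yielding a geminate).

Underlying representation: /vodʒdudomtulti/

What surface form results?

[vodʒdʒudommulli]

/d/ after /dʒ/ → [dʒ] (total assimilation)
/t/ after /m/ → [m] (total assimilation)
/t/ after /l/ → [l] (total assimilation)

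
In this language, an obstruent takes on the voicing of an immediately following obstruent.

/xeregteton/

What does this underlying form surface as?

[xerekteton]

/g/ before /t/ (voiceless) → [k]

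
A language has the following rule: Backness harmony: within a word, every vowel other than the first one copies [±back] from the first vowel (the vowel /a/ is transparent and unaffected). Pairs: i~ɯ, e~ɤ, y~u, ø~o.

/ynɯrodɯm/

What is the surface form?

/ɯ/ harmonizes with /y/ ([-back]) → [i]
/o/ harmonizes with /y/ ([-back]) → [ø]
/ɯ/ harmonizes with /y/ ([-back]) → [i]

[ynirødim]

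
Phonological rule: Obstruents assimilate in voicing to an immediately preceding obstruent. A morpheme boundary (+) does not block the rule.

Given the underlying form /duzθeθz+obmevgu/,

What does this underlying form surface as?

[duzðeθs+obmevgu]

/θ/ after /z/ (voiced) → [ð]
/z/ after /θ/ (voiceless) → [s]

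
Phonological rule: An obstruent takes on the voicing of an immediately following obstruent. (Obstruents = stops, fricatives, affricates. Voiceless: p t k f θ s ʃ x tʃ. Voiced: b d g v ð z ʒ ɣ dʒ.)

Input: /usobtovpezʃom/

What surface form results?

/b/ before /t/ (voiceless) → [p]
/v/ before /p/ (voiceless) → [f]
/z/ before /ʃ/ (voiceless) → [s]

[usoptofpesʃom]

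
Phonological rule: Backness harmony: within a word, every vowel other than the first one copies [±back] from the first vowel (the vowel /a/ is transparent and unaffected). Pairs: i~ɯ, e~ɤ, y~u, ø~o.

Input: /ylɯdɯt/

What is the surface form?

[ylidit]

/ɯ/ harmonizes with /y/ ([-back]) → [i]
/ɯ/ harmonizes with /y/ ([-back]) → [i]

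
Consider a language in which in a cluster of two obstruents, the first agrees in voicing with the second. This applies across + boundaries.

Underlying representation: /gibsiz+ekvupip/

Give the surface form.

[gipsiz+egvupip]

/b/ before /s/ (voiceless) → [p]
/k/ before /v/ (voiced) → [g]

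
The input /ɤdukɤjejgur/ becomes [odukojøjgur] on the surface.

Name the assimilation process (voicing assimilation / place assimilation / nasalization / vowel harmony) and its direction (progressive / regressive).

vowel harmony, regressive

/ɤ/→[o] /ɤ/→[o] /e/→[ø].
Vowels agree with the last vowel, so the harmony is regressive.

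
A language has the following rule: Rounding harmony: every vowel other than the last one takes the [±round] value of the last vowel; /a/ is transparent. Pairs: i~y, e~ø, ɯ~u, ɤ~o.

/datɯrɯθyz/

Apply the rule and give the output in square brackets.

/ɯ/ harmonizes with /y/ ([+round]) → [u]
/ɯ/ harmonizes with /y/ ([+round]) → [u]

[daturuθyz]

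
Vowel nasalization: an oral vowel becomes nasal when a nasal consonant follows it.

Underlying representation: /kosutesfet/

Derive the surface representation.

no segment meets the rule's conditions; no change.

[kosutesfet]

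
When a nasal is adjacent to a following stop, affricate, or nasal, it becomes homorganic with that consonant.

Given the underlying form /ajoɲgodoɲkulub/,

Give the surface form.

/ɲ/ before /g/ (velar) → [ŋ]
/ɲ/ before /k/ (velar) → [ŋ]

[ajoŋgodoŋkulub]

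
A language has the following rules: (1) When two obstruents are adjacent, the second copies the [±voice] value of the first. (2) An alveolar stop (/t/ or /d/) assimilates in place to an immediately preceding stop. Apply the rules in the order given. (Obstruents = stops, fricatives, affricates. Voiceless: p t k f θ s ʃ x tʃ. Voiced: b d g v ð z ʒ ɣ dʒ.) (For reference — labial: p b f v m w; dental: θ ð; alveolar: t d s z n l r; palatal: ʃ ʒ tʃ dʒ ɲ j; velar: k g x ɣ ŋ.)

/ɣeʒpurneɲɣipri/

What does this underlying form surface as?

[ɣeʒburneɲɣipri]

Rule 1: /p/ after /ʒ/ (voiced) → [b]
After rule 1: ɣeʒburneɲɣipri
Rule 2: no segment meets the rule's conditions; no change.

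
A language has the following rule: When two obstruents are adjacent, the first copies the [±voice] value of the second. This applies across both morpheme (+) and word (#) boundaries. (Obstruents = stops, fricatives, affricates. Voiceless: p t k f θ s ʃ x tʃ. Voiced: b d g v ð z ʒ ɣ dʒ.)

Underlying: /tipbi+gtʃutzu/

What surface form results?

[tibbi+ktʃudzu]

/p/ before /b/ (voiced) → [b]
/g/ before /tʃ/ (voiceless) → [k]
/t/ before /z/ (voiced) → [d]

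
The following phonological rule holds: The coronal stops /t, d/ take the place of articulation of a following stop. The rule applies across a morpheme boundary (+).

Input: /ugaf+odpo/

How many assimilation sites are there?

/d/ before /p/ (labial) → [b]
1 segment changes.

1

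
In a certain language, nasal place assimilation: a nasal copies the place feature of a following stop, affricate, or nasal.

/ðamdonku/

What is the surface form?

[ðandoŋku]

/m/ before /d/ (alveolar) → [n]
/n/ before /k/ (velar) → [ŋ]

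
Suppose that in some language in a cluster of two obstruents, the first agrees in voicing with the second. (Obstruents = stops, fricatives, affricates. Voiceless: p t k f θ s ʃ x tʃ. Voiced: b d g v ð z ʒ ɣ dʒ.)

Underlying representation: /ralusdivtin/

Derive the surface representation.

[raluzdiftin]

/s/ before /d/ (voiced) → [z]
/v/ before /t/ (voiceless) → [f]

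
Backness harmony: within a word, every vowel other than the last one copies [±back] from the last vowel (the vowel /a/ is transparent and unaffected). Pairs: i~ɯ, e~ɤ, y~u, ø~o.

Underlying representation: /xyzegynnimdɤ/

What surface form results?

[xuzɤgunnɯmdɤ]

/y/ harmonizes with /ɤ/ ([+back]) → [u]
/e/ harmonizes with /ɤ/ ([+back]) → [ɤ]
/y/ harmonizes with /ɤ/ ([+back]) → [u]
/i/ harmonizes with /ɤ/ ([+back]) → [ɯ]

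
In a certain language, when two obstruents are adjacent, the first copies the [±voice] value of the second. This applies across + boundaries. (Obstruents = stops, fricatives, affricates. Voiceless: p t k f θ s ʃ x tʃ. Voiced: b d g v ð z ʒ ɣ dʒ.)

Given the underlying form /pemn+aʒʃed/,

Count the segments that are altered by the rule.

/ʒ/ before /ʃ/ (voiceless) → [ʃ]
1 segment changes.

1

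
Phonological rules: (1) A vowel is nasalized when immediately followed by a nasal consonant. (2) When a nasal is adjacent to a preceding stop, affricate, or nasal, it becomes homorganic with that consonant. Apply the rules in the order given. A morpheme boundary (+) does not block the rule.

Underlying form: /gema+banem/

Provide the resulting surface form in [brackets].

Rule 1: /e/ before nasal /m/ → [ẽ]
Rule 1: /a/ before nasal /n/ → [ã]
Rule 1: /e/ before nasal /m/ → [ẽ]
After rule 1: gẽma+bãnẽm
Rule 2: no segment meets the rule's conditions; no change.

[gẽma+bãnẽm]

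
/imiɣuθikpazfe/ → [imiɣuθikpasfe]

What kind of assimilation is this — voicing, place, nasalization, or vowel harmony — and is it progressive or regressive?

/z/→[s].
Each target copies a feature from the following segment, so the direction is regressive.

voicing assimilation, regressive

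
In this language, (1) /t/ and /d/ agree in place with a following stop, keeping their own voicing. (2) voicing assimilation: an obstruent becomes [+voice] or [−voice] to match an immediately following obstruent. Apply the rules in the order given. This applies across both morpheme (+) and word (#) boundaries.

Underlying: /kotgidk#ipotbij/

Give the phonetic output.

Rule 1: /t/ before /g/ (velar) → [k]
Rule 1: /d/ before /k/ (velar) → [g]
Rule 1: /t/ before /b/ (labial) → [p]
After rule 1: kokgigk#ipopbij
Rule 2: /k/ before /g/ (voiced) → [g]
Rule 2: /g/ before /k/ (voiceless) → [k]
Rule 2: /p/ before /b/ (voiced) → [b]

[koggikk#ipobbij]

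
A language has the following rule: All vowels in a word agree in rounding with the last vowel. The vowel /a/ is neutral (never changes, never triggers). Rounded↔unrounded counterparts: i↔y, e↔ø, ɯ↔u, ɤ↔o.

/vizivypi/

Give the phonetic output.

[vizivipi]

/y/ harmonizes with /i/ ([-round]) → [i]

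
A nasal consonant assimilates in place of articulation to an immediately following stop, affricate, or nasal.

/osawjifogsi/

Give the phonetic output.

[osawjifogsi]

no segment meets the rule's conditions; no change.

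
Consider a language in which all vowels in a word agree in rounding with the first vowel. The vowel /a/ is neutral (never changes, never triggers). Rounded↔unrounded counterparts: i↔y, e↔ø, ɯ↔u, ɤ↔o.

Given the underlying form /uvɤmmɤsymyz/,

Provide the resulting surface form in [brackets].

[uvommosymyz]

/ɤ/ harmonizes with /u/ ([+round]) → [o]
/ɤ/ harmonizes with /u/ ([+round]) → [o]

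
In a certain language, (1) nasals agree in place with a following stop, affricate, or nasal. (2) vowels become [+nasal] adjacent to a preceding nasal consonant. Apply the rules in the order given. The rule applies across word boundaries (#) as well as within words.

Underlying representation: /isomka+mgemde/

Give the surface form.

[isoŋka+ŋgende]

Rule 1: /m/ before /k/ (velar) → [ŋ]
Rule 1: /m/ before /g/ (velar) → [ŋ]
Rule 1: /m/ before /d/ (alveolar) → [n]
After rule 1: isoŋka+ŋgende
Rule 2: no segment meets the rule's conditions; no change.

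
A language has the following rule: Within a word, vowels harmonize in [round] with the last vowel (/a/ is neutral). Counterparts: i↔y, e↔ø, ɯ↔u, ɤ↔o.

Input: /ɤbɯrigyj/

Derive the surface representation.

/ɤ/ harmonizes with /y/ ([+round]) → [o]
/ɯ/ harmonizes with /y/ ([+round]) → [u]
/i/ harmonizes with /y/ ([+round]) → [y]

[oburygyj]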